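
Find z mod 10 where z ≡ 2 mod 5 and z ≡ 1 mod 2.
M = 5 × 2 = 10. M₁ = 2, y₁ ≡ 3 mod 5. M₂ = 5, y₂ ≡ 1 mod 2. z = 2×2×3 + 1×5×1 ≡ 7 mod 10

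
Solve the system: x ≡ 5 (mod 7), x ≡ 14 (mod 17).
M = 7 × 17 = 119. M₁ = 17, y₁ ≡ 5 (mod 7). M₂ = 7, y₂ ≡ 5 (mod 17). x = 5×17×5 + 14×7×5 ≡ 82 (mod 119)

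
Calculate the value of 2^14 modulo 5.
Using Fermat: 2^{4} ≡ 1 mod 5. 14 ≡ 2 mod 4. So 2^{14} ≡ 2^{2} ≡ 4 mod 5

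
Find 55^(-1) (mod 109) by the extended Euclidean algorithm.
Extended GCD: 55(2) + 109(-1) = 1. So 55^(-1) ≡ 2 (mod 109). Verify: 55 × 2 = 110 ≡ 1 (mod 109)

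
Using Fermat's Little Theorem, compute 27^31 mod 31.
By Fermat: 27^{30} ≡ 1 mod 31. So 27^{31} = 27^{30} · 27^{1} ≡ 27^{1} ≡ 27 mod 31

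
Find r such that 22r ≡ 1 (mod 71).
Since 71 is prime, by Fermat 22^(-1) ≡ 22^{69} ≡ 42 (mod 71). Verify: 22 × 42 = 924 ≡ 1 (mod 71)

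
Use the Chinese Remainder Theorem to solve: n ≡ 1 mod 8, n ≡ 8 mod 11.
M = 8 × 11 = 88. M₁ = 11, y₁ ≡ 3 mod 8. M₂ = 8, y₂ ≡ 7 mod 11. n = 1×11×3 + 8×8×7 ≡ 41 mod 88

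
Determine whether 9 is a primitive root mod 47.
9^{23} ≡ 1 mod 47 and 23 < 46, so ord_47(9) = 23 ≠ 46 and 9 is not a primitive root.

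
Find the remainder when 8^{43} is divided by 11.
By Fermat: 8^{10} ≡ 1 mod 11. 43 = 4×10 + 3. So 8^{43} ≡ 8^{3} ≡ 6 mod 11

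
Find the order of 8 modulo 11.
Powers of 8 mod 11: 8^1≡8, 8^2≡9, 8^3≡6, 8^4≡4, 8^5≡10, 8^6≡3, 8^7≡2, 8^8≡5, 8^9≡7, 8^10≡1. So the order of 8 is 10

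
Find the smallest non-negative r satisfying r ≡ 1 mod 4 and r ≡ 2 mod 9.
M = 4 × 9 = 36. M₁ = 9, y₁ ≡ 1 mod 4. M₂ = 4, y₂ ≡ 7 mod 9. r = 1×9×1 + 2×4×7 ≡ 29 mod 36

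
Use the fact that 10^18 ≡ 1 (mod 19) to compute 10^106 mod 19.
By Fermat: 10^{18} ≡ 1 (mod 19). 106 = 5×18 + 16. So 10^{106} ≡ 10^{16} ≡ 4 (mod 19)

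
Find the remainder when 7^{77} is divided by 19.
By Fermat: 7^{18} ≡ 1 mod 19. 77 = 4×18 + 5. So 7^{77} ≡ 7^{5} ≡ 11 mod 19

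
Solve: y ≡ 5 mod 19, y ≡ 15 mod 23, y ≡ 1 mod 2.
M = 19 × 23 × 2 = 874. M₁ = 46, y₁ ≡ 12 mod 19. M₂ = 38, y₂ ≡ 20 mod 23. M₃ = 437, y₃ ≡ 1 mod 2. y = 5×46×12 + 15×38×20 + 1×437×1 ≡ 613 mod 874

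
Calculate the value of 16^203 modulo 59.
Using Fermat: 16^{58} ≡ 1 mod 59. 203 ≡ 29 mod 58. So 16^{203} ≡ 16^{29} ≡ 1 mod 59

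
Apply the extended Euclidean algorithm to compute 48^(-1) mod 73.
Extended GCD: 48(35) + 73(-23) = 1. So 48^(-1) ≡ 35 (mod 73). Verify: 48 × 35 = 1680 ≡ 1 (mod 73)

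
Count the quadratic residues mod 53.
For prime 53, there are (p-1)/2 = (53-1)/2 = 26 quadratic residues (excluding 0).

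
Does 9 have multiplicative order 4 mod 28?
Powers of 9 mod 28: 9^1≡9, 9^2≡25, 9^3≡1. Already 9^3≡1, so the order is 3 < 4. No, the actual order is 3.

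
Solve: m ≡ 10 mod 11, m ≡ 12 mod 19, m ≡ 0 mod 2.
M = 11 × 19 × 2 = 418. M₁ = 38, y₁ ≡ 9 mod 11. M₂ = 22, y₂ ≡ 13 mod 19. M₃ = 209, y₃ ≡ 1 mod 2. m = 10×38×9 + 12×22×13 + 0×209×1 ≡ 164 mod 418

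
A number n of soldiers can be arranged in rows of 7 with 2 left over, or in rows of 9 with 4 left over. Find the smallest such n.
M = 7 × 9 = 63. M₁ = 9, y₁ ≡ 4 (mod 7). M₂ = 7, y₂ ≡ 4 (mod 9). n = 2×9×4 + 4×7×4 ≡ 58 (mod 63)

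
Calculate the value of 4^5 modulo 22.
By repeated squaring mod 22: 4^{1}≡4, 4^{2}≡16, 4^{4}≡14. Then 4^{5} = 4^{4+1} ≡ 14 × 4 ≡ 12 mod 22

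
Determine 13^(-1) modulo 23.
Since 23 is prime, by Fermat 13^(-1) ≡ 13^{21} ≡ 16 (mod 23). Verify: 13 × 16 = 208 ≡ 1 (mod 23)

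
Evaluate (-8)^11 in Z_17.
By repeated squaring mod 17: (-8)^{1}≡9, (-8)^{2}≡13, (-8)^{4}≡16, (-8)^{8}≡1. Then (-8)^{11} = (-8)^{8+2+1} ≡ 1 × 13 × 9 ≡ 15 mod 17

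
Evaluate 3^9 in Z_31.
By repeated squaring (mod 31): 3^{1}≡3, 3^{2}≡9, 3^{4}≡19, 3^{8}≡20. Then 3^{9} = 3^{8+1} ≡ 20 × 3 ≡ 29 (mod 31)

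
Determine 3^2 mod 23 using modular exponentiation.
3^{2} = 9 ≡ 9 (mod 23)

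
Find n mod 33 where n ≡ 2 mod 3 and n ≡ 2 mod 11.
M = 3 × 11 = 33. M₁ = 11, y₁ ≡ 2 mod 3. M₂ = 3, y₂ ≡ 4 mod 11. n = 2×11×2 + 2×3×4 ≡ 2 mod 33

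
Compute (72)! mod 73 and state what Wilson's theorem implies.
(72)! mod 73 = 72. Since this equals -1 (mod 73), Wilson confirms 73 is prime.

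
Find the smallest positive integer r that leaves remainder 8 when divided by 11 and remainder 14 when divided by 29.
M = 11 × 29 = 319. M₁ = 29, y₁ ≡ 8 (mod 11). M₂ = 11, y₂ ≡ 8 (mod 29). r = 8×29×8 + 14×11×8 ≡ 217 (mod 319)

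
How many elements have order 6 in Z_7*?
Number of primitive roots mod 7 = φ(p-1) = φ(6) = 2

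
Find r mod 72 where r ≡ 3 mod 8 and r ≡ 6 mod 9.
M = 8 × 9 = 72. M₁ = 9, y₁ ≡ 1 mod 8. M₂ = 8, y₂ ≡ 8 mod 9. r = 3×9×1 + 6×8×8 ≡ 51 mod 72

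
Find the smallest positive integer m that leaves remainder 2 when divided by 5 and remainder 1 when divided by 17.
M = 5 × 17 = 85. M₁ = 17, y₁ ≡ 3 mod 5. M₂ = 5, y₂ ≡ 7 mod 17. m = 2×17×3 + 1×5×7 ≡ 52 mod 85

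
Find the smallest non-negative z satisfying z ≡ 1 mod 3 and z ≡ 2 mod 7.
M = 3 × 7 = 21. M₁ = 7, y₁ ≡ 1 mod 3. M₂ = 3, y₂ ≡ 5 mod 7. z = 1×7×1 + 2×3×5 ≡ 16 mod 21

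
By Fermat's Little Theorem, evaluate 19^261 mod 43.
By Fermat: 19^{42} ≡ 1 (mod 43). 261 ≡ 9 (mod 42). So 19^{261} ≡ 19^{9} ≡ 27 (mod 43)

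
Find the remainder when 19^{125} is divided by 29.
By Fermat: 19^{28} ≡ 1 mod 29. 125 = 4×28 + 13. So 19^{125} ≡ 19^{13} ≡ 3 mod 29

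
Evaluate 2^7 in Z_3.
Using Fermat: 2^{2} ≡ 1 mod 3. 7 ≡ 1 mod 2. So 2^{7} ≡ 2^{1} ≡ 2 mod 3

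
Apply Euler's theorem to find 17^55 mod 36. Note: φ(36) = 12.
By Euler: 17^{12} ≡ 1 mod 36 since gcd(17, 36) = 1. 55 = 4×12 + 7. So 17^{55} ≡ 17^{7} ≡ 17 mod 36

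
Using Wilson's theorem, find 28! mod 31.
(30)! = (28)! × (29) × (30) ≡ -1 (mod 31). So (28)! ≡ -1 × [(30)(29)]^(-1) ≡ 15 (mod 31)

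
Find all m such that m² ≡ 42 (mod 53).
The square roots of 42 mod 53 are 28 and 25. Verify: 28² = 784 ≡ 42 (mod 53)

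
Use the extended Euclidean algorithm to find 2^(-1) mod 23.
Extended GCD: 2(-11) + 23(1) = 1. So 2^(-1) ≡ -11 ≡ 12 mod 23. Verify: 2 × 12 = 24 ≡ 1 mod 23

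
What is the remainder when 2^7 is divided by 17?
By repeated squaring mod 17: 2^{1}≡2, 2^{2}≡4, 2^{4}≡16. Then 2^{7} = 2^{4+2+1} ≡ 16 × 4 × 2 ≡ 9 mod 17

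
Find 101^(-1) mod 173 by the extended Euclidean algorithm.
Extended GCD: 101(12) + 173(-7) = 1. So 101^(-1) ≡ 12 mod 173. Verify: 101 × 12 = 1212 ≡ 1 mod 173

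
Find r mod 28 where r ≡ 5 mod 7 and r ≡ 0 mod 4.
M = 7 × 4 = 28. M₁ = 4, y₁ ≡ 2 mod 7. M₂ = 7, y₂ ≡ 3 mod 4. r = 5×4×2 + 0×7×3 ≡ 12 mod 28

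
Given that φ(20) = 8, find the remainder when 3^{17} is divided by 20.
By Euler: 3^{8} ≡ 1 mod 20 since gcd(3, 20) = 1. 17 = 2×8 + 1. So 3^{17} ≡ 3^{1} ≡ 3 mod 20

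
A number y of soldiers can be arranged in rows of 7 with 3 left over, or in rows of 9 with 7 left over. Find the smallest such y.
M = 7 × 9 = 63. M₁ = 9, y₁ ≡ 4 (mod 7). M₂ = 7, y₂ ≡ 4 (mod 9). y = 3×9×4 + 7×7×4 ≡ 52 (mod 63)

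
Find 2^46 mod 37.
Using Fermat: 2^{36} ≡ 1 mod 37. 46 ≡ 10 mod 36. So 2^{46} ≡ 2^{10} ≡ 25 mod 37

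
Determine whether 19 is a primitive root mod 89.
ord_89(19) divides 88. For each prime q|88: 19^{44}≡88, 19^{8}≡2, none ≡ 1. So 19 has order 88 and is a primitive root mod 89.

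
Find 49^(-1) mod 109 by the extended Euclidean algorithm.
Extended GCD: 49(-20) + 109(9) = 1. So 49^(-1) ≡ -20 ≡ 89 mod 109. Verify: 49 × 89 = 4361 ≡ 1 mod 109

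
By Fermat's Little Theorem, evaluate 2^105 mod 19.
By Fermat: 2^{18} ≡ 1 mod 19. 105 = 5×18 + 15. So 2^{105} ≡ 2^{15} ≡ 12 mod 19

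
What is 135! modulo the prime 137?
(136)! = (135)! × (136) ≡ -1 (mod 137). So (135)! ≡ -1 × (136)^(-1) ≡ (-1)×(-1) = 1 (mod 137)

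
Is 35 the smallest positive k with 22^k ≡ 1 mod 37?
Powers of 22 mod 37: 22^1≡22, 22^2≡3, 22^3≡29, 22^4≡9, 22^5≡13, 22^6≡27, 22^7≡2, 22^8≡7, 22^9≡6, 22^10≡21, 22^11≡18, 22^12≡26, 22^13≡17, 22^14≡4, 22^15≡14, 22^16≡12, 22^17≡5, 22^18≡36, 22^19≡15, 22^20≡34, 22^21≡8, 22^22≡28, 22^23≡24, 22^24≡10, 22^25≡35, 22^26≡30, 22^27≡31, 22^28≡16, 22^29≡19, 22^30≡11, 22^31≡20, 22^32≡33, 22^33≡23, 22^34≡25, 22^35≡32, 22^36≡1. 22^35≡32≢1, so ord ≠ 35. No, the actual order is 36.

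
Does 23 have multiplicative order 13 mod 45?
Powers of 23 mod 45: 23^1≡23, 23^2≡34, 23^3≡17, 23^4≡31, 23^5≡38, 23^6≡19, 23^7≡32, 23^8≡16, 23^9≡8, 23^10≡4, 23^11≡2, 23^12≡1. Already 23^12≡1, so the order is 12 < 13. No, the actual order is 12.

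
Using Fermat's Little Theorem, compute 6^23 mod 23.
By Fermat: 6^{22} ≡ 1 (mod 23). So 6^{23} = 6^{22} · 6^{1} ≡ 6^{1} ≡ 6 (mod 23)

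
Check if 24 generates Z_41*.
ord_41(24) divides 40. For each prime q|40: 24^{20}≡40, 24^{8}≡16, none ≡ 1. So 24 has order 40 and is a primitive root mod 41.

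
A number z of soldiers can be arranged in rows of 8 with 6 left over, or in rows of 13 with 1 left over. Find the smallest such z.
M = 8 × 13 = 104. M₁ = 13, y₁ ≡ 5 mod 8. M₂ = 8, y₂ ≡ 5 mod 13. z = 6×13×5 + 1×8×5 ≡ 14 mod 104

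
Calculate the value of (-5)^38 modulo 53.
By repeated squaring mod 53: (-5)^{1}≡48, (-5)^{2}≡25, (-5)^{4}≡42, (-5)^{8}≡15, (-5)^{16}≡13, (-5)^{32}≡10. Then (-5)^{38} = (-5)^{32+4+2} ≡ 10 × 42 × 25 ≡ 6 mod 53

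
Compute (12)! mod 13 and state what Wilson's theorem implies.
(12)! mod 13 = 12. Since this equals -1 (mod 13), Wilson confirms 13 is prime.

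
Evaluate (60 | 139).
(60/139) = 60^{69} mod 139 = -1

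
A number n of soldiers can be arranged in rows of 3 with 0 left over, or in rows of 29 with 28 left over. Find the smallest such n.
M = 3 × 29 = 87. M₁ = 29, y₁ ≡ 2 mod 3. M₂ = 3, y₂ ≡ 10 mod 29. n = 0×29×2 + 28×3×10 ≡ 57 mod 87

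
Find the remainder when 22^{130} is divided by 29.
By Fermat: 22^{28} ≡ 1 (mod 29). 130 = 4×28 + 18. So 22^{130} ≡ 22^{18} ≡ 23 (mod 29)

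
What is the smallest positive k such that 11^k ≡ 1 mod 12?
Powers of 11 mod 12: 11^1≡11, 11^2≡1. Order = 2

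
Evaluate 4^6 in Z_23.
By repeated squaring (mod 23): 4^{1}≡4, 4^{2}≡16, 4^{4}≡3. Then 4^{6} = 4^{4+2} ≡ 3 × 16 ≡ 2 (mod 23)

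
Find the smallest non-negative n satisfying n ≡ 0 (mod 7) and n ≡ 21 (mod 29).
M = 7 × 29 = 203. M₁ = 29, y₁ ≡ 1 (mod 7). M₂ = 7, y₂ ≡ 25 (mod 29). n = 0×29×1 + 21×7×25 ≡ 21 (mod 203)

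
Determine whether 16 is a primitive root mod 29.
16^{7} ≡ 1 mod 29 and 7 < 28, so ord_29(16) = 7 ≠ 28 and 16 is not a primitive root.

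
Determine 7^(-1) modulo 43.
Since 43 is prime, by Fermat 7^(-1) ≡ 7^{41} ≡ 37 (mod 43). Verify: 7 × 37 = 259 ≡ 1 (mod 43)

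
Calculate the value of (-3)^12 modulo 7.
Using Fermat: (-3)^{6} ≡ 1 (mod 7). 12 ≡ 0 (mod 6). So (-3)^{12} ≡ (-3)^{0} ≡ 1 (mod 7)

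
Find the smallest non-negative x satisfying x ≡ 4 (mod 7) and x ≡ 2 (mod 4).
M = 7 × 4 = 28. M₁ = 4, y₁ ≡ 2 (mod 7). M₂ = 7, y₂ ≡ 3 (mod 4). x = 4×4×2 + 2×7×3 ≡ 18 (mod 28)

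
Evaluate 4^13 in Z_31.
By repeated squaring mod 31: 4^{1}≡4, 4^{2}≡16, 4^{4}≡8, 4^{8}≡2. Then 4^{13} = 4^{8+4+1} ≡ 2 × 8 × 4 ≡ 2 mod 31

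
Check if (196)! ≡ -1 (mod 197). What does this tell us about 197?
(196)! mod 197 = 196. Since this equals -1 (mod 197), Wilson confirms 197 is prime.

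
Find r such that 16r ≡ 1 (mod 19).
Since 19 is prime, by Fermat 16^(-1) ≡ 16^{17} ≡ 6 (mod 19). Verify: 16 × 6 = 96 ≡ 1 (mod 19)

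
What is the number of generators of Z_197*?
Number of primitive roots mod 197 = φ(p-1) = φ(196) = 84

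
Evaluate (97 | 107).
(97/107) = 97^{53} mod 107 = -1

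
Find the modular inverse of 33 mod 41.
Since 41 is prime, by Fermat 33^(-1) ≡ 33^{39} ≡ 5 (mod 41). Verify: 33 × 5 = 165 ≡ 1 (mod 41)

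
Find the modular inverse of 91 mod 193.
Since 193 is prime, by Fermat 91^(-1) ≡ 91^{191} ≡ 70 mod 193. Verify: 91 × 70 = 6370 ≡ 1 mod 193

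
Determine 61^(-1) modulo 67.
Since 67 is prime, by Fermat 61^(-1) ≡ 61^{65} ≡ 11 mod 67. Verify: 61 × 11 = 671 ≡ 1 mod 67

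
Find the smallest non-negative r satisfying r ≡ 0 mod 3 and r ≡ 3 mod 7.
M = 3 × 7 = 21. M₁ = 7, y₁ ≡ 1 mod 3. M₂ = 3, y₂ ≡ 5 mod 7. r = 0×7×1 + 3×3×5 ≡ 3 mod 21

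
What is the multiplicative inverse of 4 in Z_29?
Since 29 is prime, by Fermat 4^(-1) ≡ 4^{27} ≡ 22 mod 29. Verify: 4 × 22 = 88 ≡ 1 mod 29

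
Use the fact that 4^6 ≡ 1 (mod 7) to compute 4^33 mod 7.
By Fermat: 4^{6} ≡ 1 (mod 7). 33 = 5×6 + 3. So 4^{33} ≡ 4^{3} ≡ 1 (mod 7)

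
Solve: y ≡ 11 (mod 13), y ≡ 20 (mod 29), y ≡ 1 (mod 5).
M = 13 × 29 × 5 = 1885. M₁ = 145, y₁ ≡ 7 (mod 13). M₂ = 65, y₂ ≡ 25 (mod 29). M₃ = 377, y₃ ≡ 3 (mod 5). y = 11×145×7 + 20×65×25 + 1×377×3 ≡ 1441 (mod 1885)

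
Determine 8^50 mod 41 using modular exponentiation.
Using Fermat: 8^{40} ≡ 1 mod 41. 50 ≡ 10 mod 40. So 8^{50} ≡ 8^{10} ≡ 40 mod 41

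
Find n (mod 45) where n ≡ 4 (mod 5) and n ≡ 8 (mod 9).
M = 5 × 9 = 45. M₁ = 9, y₁ ≡ 4 (mod 5). M₂ = 5, y₂ ≡ 2 (mod 9). n = 4×9×4 + 8×5×2 ≡ 44 (mod 45)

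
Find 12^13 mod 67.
By repeated squaring mod 67: 12^{1}≡12, 12^{2}≡10, 12^{4}≡33, 12^{8}≡17. Then 12^{13} = 12^{8+4+1} ≡ 17 × 33 × 12 ≡ 32 mod 67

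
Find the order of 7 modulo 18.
Powers of 7 mod 18: 7^1≡7, 7^2≡13, 7^3≡1. Order = 3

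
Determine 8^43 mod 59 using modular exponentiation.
By repeated squaring (mod 59): 8^{1}≡8, 8^{2}≡5, 8^{4}≡25, 8^{8}≡35, 8^{16}≡45, 8^{32}≡19. Then 8^{43} = 8^{32+8+2+1} ≡ 19 × 35 × 5 × 8 ≡ 50 (mod 59)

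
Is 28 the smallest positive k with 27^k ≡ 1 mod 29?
Powers of 27 mod 29: 27^1≡27, 27^2≡4, 27^3≡21, 27^4≡16, 27^5≡26, 27^6≡6, 27^7≡17, 27^8≡24, 27^9≡10, 27^10≡9, 27^11≡11, 27^12≡7, 27^13≡15, 27^14≡28, 27^15≡2, 27^16≡25, 27^17≡8, 27^18≡13, 27^19≡3, 27^20≡23, 27^21≡12, 27^22≡5, 27^23≡19, 27^24≡20, 27^25≡18, 27^26≡22, 27^27≡14, 27^28≡1. First k with 27^k≡1 is k=28. Yes, ord_29(27) = 28.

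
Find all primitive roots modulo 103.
There are φ(102) = 32 primitive roots mod 103: {5, 6, 11, 12, 20, 21, 35, 40, 43, 44, 45, 48, 51, 53, 54, 62, 65, 67, 70, 71, 74, 75, 77, 78, 84, 85, 86, 87, 88, 96, 99, 101}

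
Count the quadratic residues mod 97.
The squaring map on Z_97* is 2-to-1, so there are (96)/2 = 48 QRs.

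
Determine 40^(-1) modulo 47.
Since 47 is prime, by Fermat 40^(-1) ≡ 40^{45} ≡ 20 (mod 47). Verify: 40 × 20 = 800 ≡ 1 (mod 47)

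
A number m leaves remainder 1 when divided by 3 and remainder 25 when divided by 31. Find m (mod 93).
M = 3 × 31 = 93. M₁ = 31, y₁ ≡ 1 (mod 3). M₂ = 3, y₂ ≡ 21 (mod 31). m = 1×31×1 + 25×3×21 ≡ 25 (mod 93)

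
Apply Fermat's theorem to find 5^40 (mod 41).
By Fermat's Little Theorem, 5^{40} ≡ 1 (mod 41) since 41 is prime and gcd(5, 41) = 1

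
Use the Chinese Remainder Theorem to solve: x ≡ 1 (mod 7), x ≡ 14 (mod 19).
M = 7 × 19 = 133. M₁ = 19, y₁ ≡ 3 (mod 7). M₂ = 7, y₂ ≡ 11 (mod 19). x = 1×19×3 + 14×7×11 ≡ 71 (mod 133)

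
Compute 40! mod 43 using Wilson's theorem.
(42)! = (40)! × (41) × (42) ≡ -1 mod 43. So (40)! ≡ -1 × [(42)(41)]^(-1) ≡ 21 mod 43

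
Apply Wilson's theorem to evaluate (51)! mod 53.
(52)! = (51)! × (52) ≡ -1 mod 53. So (51)! ≡ -1 × (52)^(-1) ≡ (-1)×(-1) = 1 mod 53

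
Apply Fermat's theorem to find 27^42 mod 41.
By Fermat: 27^{40} ≡ 1 mod 41. So 27^{42} = 27^{40} · 27^{2} ≡ 27^{2} ≡ 32 mod 41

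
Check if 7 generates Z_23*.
ord_23(7) divides 22. For each prime q|22: 7^{11}≡22, 7^{2}≡3, none ≡ 1. So 7 has order 22 and is a primitive root mod 23.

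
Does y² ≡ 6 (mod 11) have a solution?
By Euler's criterion: 6^{5} ≡ 10 (mod 11). Since this equals -1 (≡ 10), 6 is not a QR.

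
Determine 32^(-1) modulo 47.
Since 47 is prime, by Fermat 32^(-1) ≡ 32^{45} ≡ 25 (mod 47). Verify: 32 × 25 = 800 ≡ 1 (mod 47)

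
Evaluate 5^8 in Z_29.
By repeated squaring (mod 29): 5^{1}≡5, 5^{2}≡25, 5^{4}≡16, 5^{8}≡24. So 5^{8} ≡ 24 (mod 29)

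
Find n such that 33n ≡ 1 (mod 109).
Since 109 is prime, by Fermat 33^(-1) ≡ 33^{107} ≡ 76 (mod 109). Verify: 33 × 76 = 2508 ≡ 1 (mod 109)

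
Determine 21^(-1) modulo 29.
Since 29 is prime, by Fermat 21^(-1) ≡ 21^{27} ≡ 18 (mod 29). Verify: 21 × 18 = 378 ≡ 1 (mod 29)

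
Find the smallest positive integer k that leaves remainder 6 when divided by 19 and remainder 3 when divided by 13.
M = 19 × 13 = 247. M₁ = 13, y₁ ≡ 3 mod 19. M₂ = 19, y₂ ≡ 11 mod 13. k = 6×13×3 + 3×19×11 ≡ 120 mod 247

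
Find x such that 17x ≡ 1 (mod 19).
Since 19 is prime, by Fermat 17^(-1) ≡ 17^{17} ≡ 9 (mod 19). Verify: 17 × 9 = 153 ≡ 1 (mod 19)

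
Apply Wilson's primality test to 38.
(37)! mod 38 = 0. Since 0 ≢ -1 mod 38, 38 is not prime.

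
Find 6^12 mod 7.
Using Fermat: 6^{6} ≡ 1 mod 7. 12 ≡ 0 mod 6. So 6^{12} ≡ 6^{0} ≡ 1 mod 7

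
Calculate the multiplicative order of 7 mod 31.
Powers of 7 mod 31: 7^1≡7, 7^2≡18, 7^3≡2, 7^4≡14, 7^5≡5, 7^6≡4, 7^7≡28, 7^8≡10, 7^9≡8, 7^10≡25, 7^11≡20, 7^12≡16, 7^13≡19, 7^14≡9, 7^15≡1. Order = 15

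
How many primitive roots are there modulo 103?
Number of primitive roots mod 103 = φ(p-1) = φ(102) = 32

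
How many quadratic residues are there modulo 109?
Exactly half the non-zero residues mod a prime are QRs: (109-1)/2 = 54.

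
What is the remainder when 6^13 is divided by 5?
Using Fermat: 6^{4} ≡ 1 mod 5. 13 ≡ 1 mod 4. So 6^{13} ≡ 6^{1} ≡ 1 mod 5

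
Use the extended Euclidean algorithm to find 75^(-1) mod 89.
Extended GCD: 75(19) + 89(-16) = 1. So 75^(-1) ≡ 19 (mod 89). Verify: 75 × 19 = 1425 ≡ 1 (mod 89)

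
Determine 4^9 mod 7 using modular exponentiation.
Using Fermat: 4^{6} ≡ 1 (mod 7). 9 ≡ 3 (mod 6). So 4^{9} ≡ 4^{3} ≡ 1 (mod 7)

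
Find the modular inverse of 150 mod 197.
Since 197 is prime, by Fermat 150^(-1) ≡ 150^{195} ≡ 88 mod 197. Verify: 150 × 88 = 13200 ≡ 1 mod 197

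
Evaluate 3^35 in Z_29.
Using Fermat: 3^{28} ≡ 1 mod 29. 35 ≡ 7 mod 28. So 3^{35} ≡ 3^{7} ≡ 12 mod 29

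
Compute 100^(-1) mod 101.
Since 101 is prime, by Fermat 100^(-1) ≡ 100^{99} ≡ 100 mod 101. Verify: 100 × 100 = 10000 ≡ 1 mod 101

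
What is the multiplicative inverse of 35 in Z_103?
Since 103 is prime, by Fermat 35^(-1) ≡ 35^{101} ≡ 53 mod 103. Verify: 35 × 53 = 1855 ≡ 1 mod 103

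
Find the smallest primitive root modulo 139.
g = 2. For each prime q|138: 2^{69}≡138, 2^{46}≡96, 2^{6}≡64, none ≡ 1, so ord_139(2) = 138 and 2 is a primitive root.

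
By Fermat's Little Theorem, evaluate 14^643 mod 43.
By Fermat: 14^{42} ≡ 1 mod 43. 643 ≡ 13 mod 42. So 14^{643} ≡ 14^{13} ≡ 25 mod 43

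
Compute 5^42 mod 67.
By repeated squaring (mod 67): 5^{1}≡5, 5^{2}≡25, 5^{4}≡22, 5^{8}≡15, 5^{16}≡24, 5^{32}≡40. Then 5^{42} = 5^{32+8+2} ≡ 40 × 15 × 25 ≡ 59 (mod 67)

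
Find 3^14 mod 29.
By repeated squaring mod 29: 3^{1}≡3, 3^{2}≡9, 3^{4}≡23, 3^{8}≡7. Then 3^{14} = 3^{8+4+2} ≡ 7 × 23 × 9 ≡ 28 mod 29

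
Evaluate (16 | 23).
(16/23) = 16^{11} mod 23 = 1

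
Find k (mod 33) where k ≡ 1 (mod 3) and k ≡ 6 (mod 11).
M = 3 × 11 = 33. M₁ = 11, y₁ ≡ 2 (mod 3). M₂ = 3, y₂ ≡ 4 (mod 11). k = 1×11×2 + 6×3×4 ≡ 28 (mod 33)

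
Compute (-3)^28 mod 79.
By repeated squaring (mod 79): (-3)^{1}≡76, (-3)^{2}≡9, (-3)^{4}≡2, (-3)^{8}≡4, (-3)^{16}≡16. Then (-3)^{28} = (-3)^{16+8+4} ≡ 16 × 4 × 2 ≡ 49 (mod 79)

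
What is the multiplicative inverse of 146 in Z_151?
Since 151 is prime, by Fermat 146^(-1) ≡ 146^{149} ≡ 30 (mod 151). Verify: 146 × 30 = 4380 ≡ 1 (mod 151)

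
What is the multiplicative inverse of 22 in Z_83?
Since 83 is prime, by Fermat 22^(-1) ≡ 22^{81} ≡ 34 (mod 83). Verify: 22 × 34 = 748 ≡ 1 (mod 83)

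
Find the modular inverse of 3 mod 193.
Since 193 is prime, by Fermat 3^(-1) ≡ 3^{191} ≡ 129 mod 193. Verify: 3 × 129 = 387 ≡ 1 mod 193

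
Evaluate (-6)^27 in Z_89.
By repeated squaring mod 89: (-6)^{1}≡83, (-6)^{2}≡36, (-6)^{4}≡50, (-6)^{8}≡8, (-6)^{16}≡64. Then (-6)^{27} = (-6)^{16+8+2+1} ≡ 64 × 8 × 36 × 83 ≡ 35 mod 89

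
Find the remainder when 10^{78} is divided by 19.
By Fermat: 10^{18} ≡ 1 (mod 19). 78 = 4×18 + 6. So 10^{78} ≡ 10^{6} ≡ 11 (mod 19)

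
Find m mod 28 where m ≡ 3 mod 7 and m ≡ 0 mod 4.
M = 7 × 4 = 28. M₁ = 4, y₁ ≡ 2 mod 7. M₂ = 7, y₂ ≡ 3 mod 4. m = 3×4×2 + 0×7×3 ≡ 24 mod 28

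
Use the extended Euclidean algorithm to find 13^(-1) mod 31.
Extended GCD: 13(12) + 31(-5) = 1. So 13^(-1) ≡ 12 mod 31. Verify: 13 × 12 = 156 ≡ 1 mod 31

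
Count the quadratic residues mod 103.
For prime 103, there are (p-1)/2 = (103-1)/2 = 51 quadratic residues (excluding 0).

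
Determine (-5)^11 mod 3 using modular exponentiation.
Using Fermat: (-5)^{2} ≡ 1 mod 3. 11 ≡ 1 mod 2. So (-5)^{11} ≡ (-5)^{1} ≡ 1 mod 3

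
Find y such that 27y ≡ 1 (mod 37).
Since 37 is prime, by Fermat 27^(-1) ≡ 27^{35} ≡ 11 (mod 37). Verify: 27 × 11 = 297 ≡ 1 (mod 37)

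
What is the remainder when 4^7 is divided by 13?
By repeated squaring mod 13: 4^{1}≡4, 4^{2}≡3, 4^{4}≡9. Then 4^{7} = 4^{4+2+1} ≡ 9 × 3 × 4 ≡ 4 mod 13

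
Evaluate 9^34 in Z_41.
By repeated squaring mod 41: 9^{1}≡9, 9^{2}≡40, 9^{4}≡1, 9^{8}≡1, 9^{16}≡1, 9^{32}≡1. Then 9^{34} = 9^{32+2} ≡ 1 × 40 ≡ 40 mod 41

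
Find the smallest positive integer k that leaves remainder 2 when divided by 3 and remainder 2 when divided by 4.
M = 3 × 4 = 12. M₁ = 4, y₁ ≡ 1 (mod 3). M₂ = 3, y₂ ≡ 3 (mod 4). k = 2×4×1 + 2×3×3 ≡ 2 (mod 12)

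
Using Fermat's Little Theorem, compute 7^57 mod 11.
By Fermat: 7^{10} ≡ 1 mod 11. 57 = 5×10 + 7. So 7^{57} ≡ 7^{7} ≡ 6 mod 11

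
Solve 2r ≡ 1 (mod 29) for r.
Since 29 is prime, by Fermat 2^(-1) ≡ 2^{27} ≡ 15 (mod 29). Verify: 2 × 15 = 30 ≡ 1 (mod 29)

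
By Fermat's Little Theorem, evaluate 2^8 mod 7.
By Fermat: 2^{6} ≡ 1 (mod 7). So 2^{8} = 2^{6} · 2^{2} ≡ 2^{2} ≡ 4 (mod 7)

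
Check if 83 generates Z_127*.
ord_127(83) divides 126. For each prime q|126: 83^{63}≡126, 83^{42}≡19, 83^{18}≡16, none ≡ 1. So 83 has order 126 and is a primitive root mod 127.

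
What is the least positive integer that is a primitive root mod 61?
g = 2. Powers: [2, 4, 8, 16, 32, 3, 6, 12, ...] generates all 60 non-zero residues.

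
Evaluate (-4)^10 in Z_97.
By repeated squaring (mod 97): (-4)^{1}≡93, (-4)^{2}≡16, (-4)^{4}≡62, (-4)^{8}≡61. Then (-4)^{10} = (-4)^{8+2} ≡ 61 × 16 ≡ 6 (mod 97)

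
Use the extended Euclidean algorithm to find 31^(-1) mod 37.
Extended GCD: 31(6) + 37(-5) = 1. So 31^(-1) ≡ 6 (mod 37). Verify: 31 × 6 = 186 ≡ 1 (mod 37)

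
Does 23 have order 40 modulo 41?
23^{10} ≡ 1 (mod 41) and 10 < 40, so ord_41(23) = 10 ≠ 40 and 23 is not a primitive root.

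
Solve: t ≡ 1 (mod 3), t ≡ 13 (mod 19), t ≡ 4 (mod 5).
M = 3 × 19 × 5 = 285. M₁ = 95, y₁ ≡ 2 (mod 3). M₂ = 15, y₂ ≡ 14 (mod 19). M₃ = 57, y₃ ≡ 3 (mod 5). t = 1×95×2 + 13×15×14 + 4×57×3 ≡ 184 (mod 285)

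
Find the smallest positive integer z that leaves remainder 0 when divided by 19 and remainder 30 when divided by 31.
M = 19 × 31 = 589. M₁ = 31, y₁ ≡ 8 mod 19. M₂ = 19, y₂ ≡ 18 mod 31. z = 0×31×8 + 30×19×18 ≡ 247 mod 589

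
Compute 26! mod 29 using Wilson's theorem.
(28)! = (26)! × (27) × (28) ≡ -1 mod 29. So (26)! ≡ -1 × [(28)(27)]^(-1) ≡ 14 mod 29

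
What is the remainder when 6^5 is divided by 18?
By repeated squaring mod 18: 6^{1}≡6, 6^{2}≡0, 6^{4}≡0. Then 6^{5} = 6^{4+1} ≡ 0 × 6 ≡ 0 mod 18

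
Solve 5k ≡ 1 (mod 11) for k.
Since 11 is prime, by Fermat 5^(-1) ≡ 5^{9} ≡ 9 (mod 11). Verify: 5 × 9 = 45 ≡ 1 (mod 11)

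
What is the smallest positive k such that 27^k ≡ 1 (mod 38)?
Powers of 27 mod 38: 27^1≡27, 27^2≡7, 27^3≡37, 27^4≡11, 27^5≡31, 27^6≡1. So the order of 27 is 6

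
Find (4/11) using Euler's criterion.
(4/11) = 4^{5} mod 11 = 1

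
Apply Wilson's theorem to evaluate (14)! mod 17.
(16)! = (14)! × (15) × (16) ≡ -1 (mod 17). So (14)! ≡ -1 × [(16)(15)]^(-1) ≡ 8 (mod 17)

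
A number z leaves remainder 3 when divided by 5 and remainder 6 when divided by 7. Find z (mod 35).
M = 5 × 7 = 35. M₁ = 7, y₁ ≡ 3 (mod 5). M₂ = 5, y₂ ≡ 3 (mod 7). z = 3×7×3 + 6×5×3 ≡ 13 (mod 35)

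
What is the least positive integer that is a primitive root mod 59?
g = 2. For each prime q|58: 2^{29}≡58, 2^{2}≡4, none ≡ 1, so ord_59(2) = 58 and 2 is a primitive root.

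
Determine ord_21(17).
Powers of 17 mod 21: 17^1≡17, 17^2≡16, 17^3≡20, 17^4≡4, 17^5≡5, 17^6≡1. So the order of 17 is 6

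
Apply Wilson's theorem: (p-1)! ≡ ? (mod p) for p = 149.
By Wilson's theorem, (148)! ≡ -1 ≡ 148 (mod 149)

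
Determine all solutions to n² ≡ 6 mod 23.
The square roots of 6 mod 23 are 12 and 11. Verify: 12² = 144 ≡ 6 mod 23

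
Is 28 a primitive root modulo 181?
ord_181(28) divides 180. For each prime q|180: 28^{90}≡180, 28^{60}≡132, 28^{36}≡42, none ≡ 1. So 28 has order 180 and is a primitive root mod 181.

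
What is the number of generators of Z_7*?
Number of primitive roots mod 7 = φ(p-1) = φ(6) = 2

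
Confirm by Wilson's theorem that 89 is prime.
(88)! mod 89 = 88. Since this equals -1 mod 89, Wilson confirms 89 is prime.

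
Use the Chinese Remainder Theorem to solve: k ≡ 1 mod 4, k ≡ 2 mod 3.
M = 4 × 3 = 12. M₁ = 3, y₁ ≡ 3 mod 4. M₂ = 4, y₂ ≡ 1 mod 3. k = 1×3×3 + 2×4×1 ≡ 5 mod 12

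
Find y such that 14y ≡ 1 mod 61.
Since 61 is prime, by Fermat 14^(-1) ≡ 14^{59} ≡ 48 mod 61. Verify: 14 × 48 = 672 ≡ 1 mod 61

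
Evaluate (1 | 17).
(1/17) = 1^{8} mod 17 = 1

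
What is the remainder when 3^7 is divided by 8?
By repeated squaring (mod 8): 3^{1}≡3, 3^{2}≡1, 3^{4}≡1. Then 3^{7} = 3^{4+2+1} ≡ 1 × 1 × 3 ≡ 3 (mod 8)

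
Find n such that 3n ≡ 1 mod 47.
Since 47 is prime, by Fermat 3^(-1) ≡ 3^{45} ≡ 16 mod 47. Verify: 3 × 16 = 48 ≡ 1 mod 47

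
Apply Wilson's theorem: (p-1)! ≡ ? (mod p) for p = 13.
By Wilson's theorem, (12)! ≡ -1 ≡ 12 (mod 13)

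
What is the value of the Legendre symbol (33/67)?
(33/67) = 33^{33} mod 67 = 1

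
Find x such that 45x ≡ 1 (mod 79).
Since 79 is prime, by Fermat 45^(-1) ≡ 45^{77} ≡ 72 (mod 79). Verify: 45 × 72 = 3240 ≡ 1 (mod 79)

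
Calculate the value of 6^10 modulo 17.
By repeated squaring (mod 17): 6^{1}≡6, 6^{2}≡2, 6^{4}≡4, 6^{8}≡16. Then 6^{10} = 6^{8+2} ≡ 16 × 2 ≡ 15 (mod 17)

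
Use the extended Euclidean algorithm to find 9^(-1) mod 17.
Extended GCD: 9(2) + 17(-1) = 1. So 9^(-1) ≡ 2 mod 17. Verify: 9 × 2 = 18 ≡ 1 mod 17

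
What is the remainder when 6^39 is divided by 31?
Using Fermat: 6^{30} ≡ 1 mod 31. 39 ≡ 9 mod 30. So 6^{39} ≡ 6^{9} ≡ 30 mod 31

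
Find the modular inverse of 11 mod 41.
Since 41 is prime, by Fermat 11^(-1) ≡ 11^{39} ≡ 15 mod 41. Verify: 11 × 15 = 165 ≡ 1 mod 41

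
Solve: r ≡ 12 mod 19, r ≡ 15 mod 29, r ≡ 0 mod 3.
M = 19 × 29 × 3 = 1653. M₁ = 87, y₁ ≡ 7 mod 19. M₂ = 57, y₂ ≡ 28 mod 29. M₃ = 551, y₃ ≡ 2 mod 3. r = 12×87×7 + 15×57×28 + 0×551×2 ≡ 1494 mod 1653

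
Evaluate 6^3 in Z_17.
6^{3} = 216 ≡ 12 (mod 17)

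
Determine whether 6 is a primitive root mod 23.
6^{11} ≡ 1 (mod 23) and 11 < 22, so ord_23(6) = 11 ≠ 22 and 6 is not a primitive root.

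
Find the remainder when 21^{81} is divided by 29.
By Fermat: 21^{28} ≡ 1 (mod 29). 81 = 2×28 + 25. So 21^{81} ≡ 21^{25} ≡ 3 (mod 29)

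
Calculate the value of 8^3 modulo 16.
8^{3} = 512 ≡ 0 (mod 16)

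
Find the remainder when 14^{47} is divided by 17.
By Fermat: 14^{16} ≡ 1 (mod 17). 47 = 2×16 + 15. So 14^{47} ≡ 14^{15} ≡ 11 (mod 17)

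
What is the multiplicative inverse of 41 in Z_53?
Since 53 is prime, by Fermat 41^(-1) ≡ 41^{51} ≡ 22 mod 53. Verify: 41 × 22 = 902 ≡ 1 mod 53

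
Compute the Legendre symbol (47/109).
(47/109) = 47^{54} mod 109 = -1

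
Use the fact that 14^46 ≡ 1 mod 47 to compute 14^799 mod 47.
By Fermat: 14^{46} ≡ 1 mod 47. 799 ≡ 17 mod 46. So 14^{799} ≡ 14^{17} ≡ 28 mod 47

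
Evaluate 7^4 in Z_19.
7^{4} = 2401 ≡ 7 (mod 19)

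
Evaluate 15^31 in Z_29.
Using Fermat: 15^{28} ≡ 1 mod 29. 31 ≡ 3 mod 28. So 15^{31} ≡ 15^{3} ≡ 11 mod 29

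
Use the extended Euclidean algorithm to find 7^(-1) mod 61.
Extended GCD: 7(-26) + 61(3) = 1. So 7^(-1) ≡ -26 ≡ 35 mod 61. Verify: 7 × 35 = 245 ≡ 1 mod 61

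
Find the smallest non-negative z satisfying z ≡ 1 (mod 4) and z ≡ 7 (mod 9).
M = 4 × 9 = 36. M₁ = 9, y₁ ≡ 1 (mod 4). M₂ = 4, y₂ ≡ 7 (mod 9). z = 1×9×1 + 7×4×7 ≡ 25 (mod 36)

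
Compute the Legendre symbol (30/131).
(30/131) = 30^{65} mod 131 = -1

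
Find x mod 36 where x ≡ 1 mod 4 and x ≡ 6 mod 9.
M = 4 × 9 = 36. M₁ = 9, y₁ ≡ 1 mod 4. M₂ = 4, y₂ ≡ 7 mod 9. x = 1×9×1 + 6×4×7 ≡ 33 mod 36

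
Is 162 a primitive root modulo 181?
162^{4} ≡ 1 mod 181 and 4 < 180, so ord_181(162) = 4 ≠ 180 and 162 is not a primitive root.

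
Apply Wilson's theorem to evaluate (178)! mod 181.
(180)! = (178)! × (179) × (180) ≡ -1 (mod 181). So (178)! ≡ -1 × [(180)(179)]^(-1) ≡ 90 (mod 181)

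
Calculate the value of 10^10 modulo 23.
By repeated squaring (mod 23): 10^{1}≡10, 10^{2}≡8, 10^{4}≡18, 10^{8}≡2. Then 10^{10} = 10^{8+2} ≡ 2 × 8 ≡ 16 (mod 23)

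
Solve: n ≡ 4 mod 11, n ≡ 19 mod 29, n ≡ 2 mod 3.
M = 11 × 29 × 3 = 957. M₁ = 87, y₁ ≡ 10 mod 11. M₂ = 33, y₂ ≡ 22 mod 29. M₃ = 319, y₃ ≡ 1 mod 3. n = 4×87×10 + 19×33×22 + 2×319×1 ≡ 686 mod 957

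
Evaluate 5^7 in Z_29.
By repeated squaring (mod 29): 5^{1}≡5, 5^{2}≡25, 5^{4}≡16. Then 5^{7} = 5^{4+2+1} ≡ 16 × 25 × 5 ≡ 28 (mod 29)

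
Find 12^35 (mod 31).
Using Fermat: 12^{30} ≡ 1 (mod 31). 35 ≡ 5 (mod 30). So 12^{35} ≡ 12^{5} ≡ 26 (mod 31)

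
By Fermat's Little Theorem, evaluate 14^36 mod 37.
By Fermat's Little Theorem, 14^{36} ≡ 1 (mod 37) since 37 is prime and gcd(14, 37) = 1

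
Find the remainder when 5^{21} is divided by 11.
By Fermat: 5^{10} ≡ 1 (mod 11). 21 = 2×10 + 1. So 5^{21} ≡ 5^{1} ≡ 5 (mod 11)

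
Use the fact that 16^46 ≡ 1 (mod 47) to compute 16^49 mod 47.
By Fermat: 16^{46} ≡ 1 (mod 47). So 16^{49} = 16^{46} · 16^{3} ≡ 16^{3} ≡ 7 (mod 47)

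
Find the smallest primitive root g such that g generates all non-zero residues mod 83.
g = 2. Powers: [2, 4, 8, 16, 32, 64, 45, 7, 14, 28, ...] generates all 82 non-zero residues.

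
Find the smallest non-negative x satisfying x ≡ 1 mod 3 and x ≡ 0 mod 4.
M = 3 × 4 = 12. M₁ = 4, y₁ ≡ 1 mod 3. M₂ = 3, y₂ ≡ 3 mod 4. x = 1×4×1 + 0×3×3 ≡ 4 mod 12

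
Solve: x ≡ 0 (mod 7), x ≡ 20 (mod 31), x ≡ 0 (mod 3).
M = 7 × 31 × 3 = 651. M₁ = 93, y₁ ≡ 4 (mod 7). M₂ = 21, y₂ ≡ 3 (mod 31). M₃ = 217, y₃ ≡ 1 (mod 3). x = 0×93×4 + 20×21×3 + 0×217×1 ≡ 609 (mod 651)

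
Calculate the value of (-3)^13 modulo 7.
Using Fermat: (-3)^{6} ≡ 1 mod 7. 13 ≡ 1 mod 6. So (-3)^{13} ≡ (-3)^{1} ≡ 4 mod 7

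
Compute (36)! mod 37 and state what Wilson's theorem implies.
(36)! mod 37 = 36. Since this equals -1 (mod 37), Wilson confirms 37 is prime.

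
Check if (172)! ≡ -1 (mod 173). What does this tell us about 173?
(172)! mod 173 = 172. Since this equals -1 (mod 173), Wilson confirms 173 is prime.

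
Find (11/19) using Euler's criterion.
(11/19) = 11^{9} mod 19 = 1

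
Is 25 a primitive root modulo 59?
25^{29} ≡ 1 mod 59 and 29 < 58, so ord_59(25) = 29 ≠ 58 and 25 is not a primitive root.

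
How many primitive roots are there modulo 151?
A prime p has φ(p-1) primitive roots; here φ(150) = 40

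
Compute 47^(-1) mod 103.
Since 103 is prime, by Fermat 47^(-1) ≡ 47^{101} ≡ 57 mod 103. Verify: 47 × 57 = 2679 ≡ 1 mod 103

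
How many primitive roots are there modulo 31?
A prime p has φ(p-1) primitive roots; here φ(30) = 8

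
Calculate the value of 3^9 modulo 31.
By repeated squaring (mod 31): 3^{1}≡3, 3^{2}≡9, 3^{4}≡19, 3^{8}≡20. Then 3^{9} = 3^{8+1} ≡ 20 × 3 ≡ 29 (mod 31)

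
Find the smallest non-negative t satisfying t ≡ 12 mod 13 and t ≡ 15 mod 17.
M = 13 × 17 = 221. M₁ = 17, y₁ ≡ 10 mod 13. M₂ = 13, y₂ ≡ 4 mod 17. t = 12×17×10 + 15×13×4 ≡ 168 mod 221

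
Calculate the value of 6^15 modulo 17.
By repeated squaring mod 17: 6^{1}≡6, 6^{2}≡2, 6^{4}≡4, 6^{8}≡16. Then 6^{15} = 6^{8+4+2+1} ≡ 16 × 4 × 2 × 6 ≡ 3 mod 17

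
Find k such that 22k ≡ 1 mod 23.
Since 23 is prime, by Fermat 22^(-1) ≡ 22^{21} ≡ 22 mod 23. Verify: 22 × 22 = 484 ≡ 1 mod 23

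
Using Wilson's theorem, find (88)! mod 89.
By Wilson's theorem, (88)! ≡ -1 ≡ 88 (mod 89)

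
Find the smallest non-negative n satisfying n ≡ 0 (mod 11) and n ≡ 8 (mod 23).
M = 11 × 23 = 253. M₁ = 23, y₁ ≡ 1 (mod 11). M₂ = 11, y₂ ≡ 21 (mod 23). n = 0×23×1 + 8×11×21 ≡ 77 (mod 253)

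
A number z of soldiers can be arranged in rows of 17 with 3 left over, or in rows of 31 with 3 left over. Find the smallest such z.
M = 17 × 31 = 527. M₁ = 31, y₁ ≡ 11 (mod 17). M₂ = 17, y₂ ≡ 11 (mod 31). z = 3×31×11 + 3×17×11 ≡ 3 (mod 527)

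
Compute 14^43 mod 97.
By repeated squaring mod 97: 14^{1}≡14, 14^{2}≡2, 14^{4}≡4, 14^{8}≡16, 14^{16}≡62, 14^{32}≡61. Then 14^{43} = 14^{32+8+2+1} ≡ 61 × 16 × 2 × 14 ≡ 71 mod 97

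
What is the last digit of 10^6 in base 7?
Using Fermat: 10^{6} ≡ 1 (mod 7). 6 ≡ 0 (mod 6). So 10^{6} ≡ 10^{0} ≡ 1 (mod 7)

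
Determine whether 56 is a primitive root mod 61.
56^{15} ≡ 1 (mod 61) and 15 < 60, so ord_61(56) = 15 ≠ 60 and 56 is not a primitive root.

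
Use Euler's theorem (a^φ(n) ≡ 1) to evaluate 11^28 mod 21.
By Euler: 11^{12} ≡ 1 (mod 21) since gcd(11, 21) = 1. 28 = 2×12 + 4. So 11^{28} ≡ 11^{4} ≡ 4 (mod 21)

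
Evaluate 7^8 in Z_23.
By repeated squaring mod 23: 7^{1}≡7, 7^{2}≡3, 7^{4}≡9, 7^{8}≡12. So 7^{8} ≡ 12 mod 23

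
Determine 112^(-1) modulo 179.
Since 179 is prime, by Fermat 112^(-1) ≡ 112^{177} ≡ 8 (mod 179). Verify: 112 × 8 = 896 ≡ 1 (mod 179)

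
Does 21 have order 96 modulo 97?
ord_97(21) divides 96. For each prime q|96: 21^{48}≡96, 21^{32}≡61, none ≡ 1. So 21 has order 96 and is a primitive root mod 97.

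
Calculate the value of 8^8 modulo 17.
By repeated squaring mod 17: 8^{1}≡8, 8^{2}≡13, 8^{4}≡16, 8^{8}≡1. So 8^{8} ≡ 1 mod 17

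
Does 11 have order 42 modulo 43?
11^{7} ≡ 1 mod 43 and 7 < 42, so ord_43(11) = 7 ≠ 42 and 11 is not a primitive root.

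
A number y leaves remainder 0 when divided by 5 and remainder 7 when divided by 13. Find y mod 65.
M = 5 × 13 = 65. M₁ = 13, y₁ ≡ 2 mod 5. M₂ = 5, y₂ ≡ 8 mod 13. y = 0×13×2 + 7×5×8 ≡ 20 mod 65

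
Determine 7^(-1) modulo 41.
Since 41 is prime, by Fermat 7^(-1) ≡ 7^{39} ≡ 6 (mod 41). Verify: 7 × 6 = 42 ≡ 1 (mod 41)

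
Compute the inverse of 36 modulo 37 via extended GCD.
Extended GCD: 36(-1) + 37(1) = 1. So 36^(-1) ≡ -1 ≡ 36 mod 37. Verify: 36 × 36 = 1296 ≡ 1 mod 37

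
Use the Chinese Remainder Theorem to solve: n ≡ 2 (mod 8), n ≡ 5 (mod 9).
M = 8 × 9 = 72. M₁ = 9, y₁ ≡ 1 (mod 8). M₂ = 8, y₂ ≡ 8 (mod 9). n = 2×9×1 + 5×8×8 ≡ 50 (mod 72)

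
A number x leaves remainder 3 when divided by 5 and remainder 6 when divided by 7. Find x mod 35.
M = 5 × 7 = 35. M₁ = 7, y₁ ≡ 3 mod 5. M₂ = 5, y₂ ≡ 3 mod 7. x = 3×7×3 + 6×5×3 ≡ 13 mod 35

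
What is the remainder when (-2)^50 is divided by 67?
By repeated squaring (mod 67): (-2)^{1}≡65, (-2)^{2}≡4, (-2)^{4}≡16, (-2)^{8}≡55, (-2)^{16}≡10, (-2)^{32}≡33. Then (-2)^{50} = (-2)^{32+16+2} ≡ 33 × 10 × 4 ≡ 47 (mod 67)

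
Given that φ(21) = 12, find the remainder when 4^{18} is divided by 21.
By Euler: 4^{12} ≡ 1 (mod 21) since gcd(4, 21) = 1. 18 = 1×12 + 6. So 4^{18} ≡ 4^{6} ≡ 1 (mod 21)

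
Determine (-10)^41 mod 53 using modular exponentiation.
By repeated squaring mod 53: (-10)^{1}≡43, (-10)^{2}≡47, (-10)^{4}≡36, (-10)^{8}≡24, (-10)^{16}≡46, (-10)^{32}≡49. Then (-10)^{41} = (-10)^{32+8+1} ≡ 49 × 24 × 43 ≡ 6 mod 53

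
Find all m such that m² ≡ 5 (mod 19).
The square roots of 5 mod 19 are 9 and 10. Verify: 9² = 81 ≡ 5 (mod 19)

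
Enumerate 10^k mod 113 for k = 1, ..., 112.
10^1, 10^2, ..., 10^{112} mod 113: [10, 100, 96, 56, 108, 63, 65, 85, 59, 25, 24, 14, 27, 44, 101, 106, 43, 91, 6, 60, 35, 11, 110, 83, 39, 51, 58, 15, 37, 31, 84, 49, 38, 41, 71, 32, 94, 36, 21, 97, 66, 95, 46, 8, 80, 9, 90, 109, 73, 52, 68, 2, 20, 87, 79, 112, 103, 13, 17, 57, 5, 50, 48, 28, 54, 88, 89, 99, 86, 69, 12, 7, 70, 22, 107, 53, 78, 102, 3, 30, 74, 62, 55, 98, 76, 82, 29, 64, 75, 72, 42, 81, 19, 77, 92, 16, 47, 18, 67, 105, 33, 104, 23, 4, 40, 61, 45, 111, 93, 26, 34, 1]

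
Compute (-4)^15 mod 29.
By repeated squaring (mod 29): (-4)^{1}≡25, (-4)^{2}≡16, (-4)^{4}≡24, (-4)^{8}≡25. Then (-4)^{15} = (-4)^{8+4+2+1} ≡ 25 × 24 × 16 × 25 ≡ 25 (mod 29)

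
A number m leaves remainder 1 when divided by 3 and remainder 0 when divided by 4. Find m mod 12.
M = 3 × 4 = 12. M₁ = 4, y₁ ≡ 1 mod 3. M₂ = 3, y₂ ≡ 3 mod 4. m = 1×4×1 + 0×3×3 ≡ 4 mod 12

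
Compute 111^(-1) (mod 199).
Since 199 is prime, by Fermat 111^(-1) ≡ 111^{197} ≡ 52 (mod 199). Verify: 111 × 52 = 5772 ≡ 1 (mod 199)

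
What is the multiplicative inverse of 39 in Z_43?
Since 43 is prime, by Fermat 39^(-1) ≡ 39^{41} ≡ 32 mod 43. Verify: 39 × 32 = 1248 ≡ 1 mod 43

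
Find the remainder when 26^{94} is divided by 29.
By Fermat: 26^{28} ≡ 1 (mod 29). 94 = 3×28 + 10. So 26^{94} ≡ 26^{10} ≡ 5 (mod 29)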